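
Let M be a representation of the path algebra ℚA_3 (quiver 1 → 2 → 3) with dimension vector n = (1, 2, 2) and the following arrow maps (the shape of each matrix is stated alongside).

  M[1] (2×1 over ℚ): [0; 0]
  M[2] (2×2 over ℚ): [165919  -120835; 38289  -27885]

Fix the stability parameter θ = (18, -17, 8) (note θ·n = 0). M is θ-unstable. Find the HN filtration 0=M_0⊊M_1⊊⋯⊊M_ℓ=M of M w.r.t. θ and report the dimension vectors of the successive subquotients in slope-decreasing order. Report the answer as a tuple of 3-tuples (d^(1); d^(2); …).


Interval decomposition of M: I[1,1], I[2,2], I[2,3], I[3,3].
HN type (ℓ=3): μ^(1)=18; μ^(2)=8; μ^(3)=-17

((1, 0, 0); (0, 0, 2); (0, 2, 0))


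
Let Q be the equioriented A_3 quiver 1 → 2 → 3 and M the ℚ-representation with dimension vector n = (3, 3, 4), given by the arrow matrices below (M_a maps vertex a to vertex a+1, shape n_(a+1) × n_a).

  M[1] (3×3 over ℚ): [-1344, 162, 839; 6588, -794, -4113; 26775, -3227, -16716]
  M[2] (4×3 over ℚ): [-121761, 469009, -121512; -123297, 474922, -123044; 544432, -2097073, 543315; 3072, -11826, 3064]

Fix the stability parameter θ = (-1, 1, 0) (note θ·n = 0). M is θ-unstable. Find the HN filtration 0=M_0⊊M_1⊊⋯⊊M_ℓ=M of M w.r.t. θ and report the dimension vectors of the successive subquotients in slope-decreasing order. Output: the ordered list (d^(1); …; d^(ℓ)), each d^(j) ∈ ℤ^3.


Interval decomposition of M: I[1,1], I[1,3]^2, I[2,3], I[3,3].
HN type (ℓ=3): μ^(1)=1/2; μ^(2)=0; μ^(3)=-1

((0, 3, 3); (0, 0, 1); (3, 0, 0))


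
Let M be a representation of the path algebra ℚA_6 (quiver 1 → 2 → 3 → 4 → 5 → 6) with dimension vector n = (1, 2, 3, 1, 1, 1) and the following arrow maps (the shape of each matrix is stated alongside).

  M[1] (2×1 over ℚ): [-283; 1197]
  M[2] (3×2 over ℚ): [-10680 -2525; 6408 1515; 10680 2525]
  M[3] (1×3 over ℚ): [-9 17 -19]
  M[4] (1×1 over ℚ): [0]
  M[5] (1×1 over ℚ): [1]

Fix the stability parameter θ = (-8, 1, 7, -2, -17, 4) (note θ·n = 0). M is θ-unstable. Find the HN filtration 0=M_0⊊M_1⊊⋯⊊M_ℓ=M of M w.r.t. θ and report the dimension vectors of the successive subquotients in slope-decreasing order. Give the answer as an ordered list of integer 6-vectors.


Via rank(M_{q-1}∘⋯∘M_p): M ≅ I[1,4], I[2,2], I[3,3]^2, I[5,6].
μ_θ-semistable layers: μ^(1)=7; μ^(2)=4; μ^(3)=5/2; μ^(4)=1; μ^(5)=-8; μ^(6)=-17

((0, 0, 2, 0, 0, 0); (0, 0, 0, 0, 0, 1); (0, 0, 1, 1, 0, 0); (0, 2, 0, 0, 0, 0); (1, 0, 0, 0, 0, 0); (0, 0, 0, 0, 1, 0))


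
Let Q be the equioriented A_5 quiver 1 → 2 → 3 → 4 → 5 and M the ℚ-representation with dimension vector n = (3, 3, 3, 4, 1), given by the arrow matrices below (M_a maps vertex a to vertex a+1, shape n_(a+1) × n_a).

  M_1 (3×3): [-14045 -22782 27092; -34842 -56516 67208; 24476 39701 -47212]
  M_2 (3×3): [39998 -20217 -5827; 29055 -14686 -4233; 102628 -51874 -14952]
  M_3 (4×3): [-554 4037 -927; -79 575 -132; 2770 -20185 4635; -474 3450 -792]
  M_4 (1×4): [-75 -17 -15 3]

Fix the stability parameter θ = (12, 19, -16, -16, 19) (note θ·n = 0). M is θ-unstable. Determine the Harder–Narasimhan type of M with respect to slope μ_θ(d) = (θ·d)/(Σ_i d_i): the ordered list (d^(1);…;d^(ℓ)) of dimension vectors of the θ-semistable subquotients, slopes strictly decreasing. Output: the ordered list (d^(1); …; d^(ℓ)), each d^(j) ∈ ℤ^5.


Interval decomposition of M: I[1,1], I[1,4], I[1,5], I[2,3], I[4,4]^2.
HN type (ℓ=5): μ^(1)=19; μ^(2)=12; μ^(3)=3/2; μ^(4)=-1/4; μ^(5)=-16

((0, 0, 0, 0, 1); (1, 0, 0, 0, 0); (0, 1, 1, 0, 0); (2, 2, 2, 2, 0); (0, 0, 0, 2, 0))


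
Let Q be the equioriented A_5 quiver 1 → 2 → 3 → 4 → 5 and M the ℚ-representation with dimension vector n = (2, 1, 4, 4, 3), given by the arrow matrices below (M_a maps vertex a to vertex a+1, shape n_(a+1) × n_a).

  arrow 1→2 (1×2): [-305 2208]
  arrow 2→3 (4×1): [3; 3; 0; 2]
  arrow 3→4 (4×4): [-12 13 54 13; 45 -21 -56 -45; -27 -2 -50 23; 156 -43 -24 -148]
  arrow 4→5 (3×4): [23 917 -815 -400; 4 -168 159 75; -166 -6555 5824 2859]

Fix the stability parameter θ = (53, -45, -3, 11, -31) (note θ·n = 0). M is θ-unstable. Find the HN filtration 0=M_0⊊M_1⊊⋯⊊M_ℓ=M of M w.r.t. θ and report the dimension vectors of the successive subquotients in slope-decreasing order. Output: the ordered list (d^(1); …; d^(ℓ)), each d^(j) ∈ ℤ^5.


Via rank(M_{q-1}∘⋯∘M_p): M ≅ I[1,1], I[1,5], I[3,4], I[3,5]^2.
μ_θ-semistable layers: μ^(1)=53; μ^(2)=11; μ^(3)=-3; μ^(4)=-23/3

((1, 0, 0, 0, 0); (0, 0, 0, 1, 0); (1, 1, 2, 1, 1); (0, 0, 2, 2, 2))


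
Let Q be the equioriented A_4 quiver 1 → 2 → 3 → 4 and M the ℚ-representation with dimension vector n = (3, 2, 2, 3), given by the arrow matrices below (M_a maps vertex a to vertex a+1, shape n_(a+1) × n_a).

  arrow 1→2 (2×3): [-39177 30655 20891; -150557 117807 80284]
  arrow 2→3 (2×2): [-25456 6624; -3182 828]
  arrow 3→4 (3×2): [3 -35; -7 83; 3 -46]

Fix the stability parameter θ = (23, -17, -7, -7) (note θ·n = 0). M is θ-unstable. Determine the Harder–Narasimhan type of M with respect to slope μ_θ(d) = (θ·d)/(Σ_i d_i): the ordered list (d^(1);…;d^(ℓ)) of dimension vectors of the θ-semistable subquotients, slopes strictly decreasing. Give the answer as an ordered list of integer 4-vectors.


Barcode: M ≅ I[1,1], I[1,2], I[1,4], I[3,4], I[4,4]. HN layers by μ_θ (4 steps, strictly decreasing):
  μ^(1)=23; μ^(2)=3; μ^(3)=-2; μ^(4)=-7

((1, 0, 0, 0); (1, 1, 0, 0); (1, 1, 1, 1); (0, 0, 1, 2))


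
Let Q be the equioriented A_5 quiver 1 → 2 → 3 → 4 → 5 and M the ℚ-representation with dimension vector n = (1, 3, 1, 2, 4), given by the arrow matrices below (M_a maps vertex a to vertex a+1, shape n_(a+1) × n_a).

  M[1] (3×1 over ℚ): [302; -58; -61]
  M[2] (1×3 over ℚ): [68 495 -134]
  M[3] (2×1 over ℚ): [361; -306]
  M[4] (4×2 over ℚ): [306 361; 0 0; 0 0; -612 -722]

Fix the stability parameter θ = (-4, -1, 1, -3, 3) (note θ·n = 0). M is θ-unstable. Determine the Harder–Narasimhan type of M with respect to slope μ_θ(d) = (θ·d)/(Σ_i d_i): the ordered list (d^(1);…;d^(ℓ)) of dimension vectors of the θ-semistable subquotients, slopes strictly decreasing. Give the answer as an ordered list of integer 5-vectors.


Via rank(M_{q-1}∘⋯∘M_p): M ≅ I[1,2], I[2,2], I[2,4], I[4,5], I[5,5]^3.
μ_θ-semistable layers: μ^(1)=3; μ^(2)=-1; μ^(3)=-3; μ^(4)=-4

((0, 0, 0, 0, 4); (0, 3, 1, 1, 0); (0, 0, 0, 1, 0); (1, 0, 0, 0, 0))


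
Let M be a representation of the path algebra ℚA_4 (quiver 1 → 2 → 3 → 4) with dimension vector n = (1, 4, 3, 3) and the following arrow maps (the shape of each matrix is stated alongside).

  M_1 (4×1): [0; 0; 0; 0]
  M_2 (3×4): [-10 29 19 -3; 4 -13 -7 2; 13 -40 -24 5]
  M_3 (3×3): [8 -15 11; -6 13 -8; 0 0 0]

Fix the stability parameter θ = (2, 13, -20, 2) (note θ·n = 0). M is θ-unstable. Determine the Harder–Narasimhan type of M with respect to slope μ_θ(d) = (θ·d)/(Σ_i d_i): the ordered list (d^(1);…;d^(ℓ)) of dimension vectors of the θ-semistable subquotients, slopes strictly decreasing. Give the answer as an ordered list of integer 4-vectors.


Via rank(M_{q-1}∘⋯∘M_p): M ≅ I[1,1], I[2,2], I[2,3], I[2,4]^2, I[4,4].
μ_θ-semistable layers: μ^(1)=13; μ^(2)=2; μ^(3)=-7/2

((0, 1, 0, 0); (1, 0, 0, 3); (0, 3, 3, 0))


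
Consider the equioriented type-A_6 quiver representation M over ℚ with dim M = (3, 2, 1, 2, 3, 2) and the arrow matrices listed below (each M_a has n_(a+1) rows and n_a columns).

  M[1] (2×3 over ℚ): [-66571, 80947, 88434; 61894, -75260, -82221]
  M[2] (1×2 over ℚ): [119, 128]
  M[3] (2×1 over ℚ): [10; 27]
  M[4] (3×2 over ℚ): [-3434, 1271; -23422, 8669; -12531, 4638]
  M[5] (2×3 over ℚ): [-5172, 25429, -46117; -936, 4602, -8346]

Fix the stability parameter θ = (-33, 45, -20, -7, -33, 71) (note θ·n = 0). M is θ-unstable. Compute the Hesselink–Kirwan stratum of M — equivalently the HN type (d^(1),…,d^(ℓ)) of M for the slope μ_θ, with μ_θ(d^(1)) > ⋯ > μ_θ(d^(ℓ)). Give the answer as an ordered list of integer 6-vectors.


Barcode: M ≅ I[1,1], I[1,2], I[1,6], I[4,5], I[5,5], I[6,6]. HN layers by μ_θ (5 steps, strictly decreasing):
  μ^(1)=71; μ^(2)=45; μ^(3)=-15/4; μ^(4)=-20; μ^(5)=-33

((0, 0, 0, 0, 0, 2); (0, 1, 0, 0, 0, 0); (0, 1, 1, 1, 1, 0); (0, 0, 0, 1, 1, 0); (3, 0, 0, 0, 1, 0))


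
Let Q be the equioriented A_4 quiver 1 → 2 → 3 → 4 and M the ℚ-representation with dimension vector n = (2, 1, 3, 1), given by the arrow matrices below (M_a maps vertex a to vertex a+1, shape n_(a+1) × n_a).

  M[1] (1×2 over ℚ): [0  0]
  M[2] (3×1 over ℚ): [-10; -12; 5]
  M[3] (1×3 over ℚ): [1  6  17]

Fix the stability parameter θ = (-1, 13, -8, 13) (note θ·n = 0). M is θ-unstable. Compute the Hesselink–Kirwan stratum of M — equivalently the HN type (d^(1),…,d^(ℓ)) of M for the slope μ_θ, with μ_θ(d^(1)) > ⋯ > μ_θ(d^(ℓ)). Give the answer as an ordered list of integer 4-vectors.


Barcode: M ≅ I[1,1]^2, I[2,4], I[3,3]^2. HN layers by μ_θ (4 steps, strictly decreasing):
  μ^(1)=13; μ^(2)=5/2; μ^(3)=-1; μ^(4)=-8

((0, 0, 0, 1); (0, 1, 1, 0); (2, 0, 0, 0); (0, 0, 2, 0))


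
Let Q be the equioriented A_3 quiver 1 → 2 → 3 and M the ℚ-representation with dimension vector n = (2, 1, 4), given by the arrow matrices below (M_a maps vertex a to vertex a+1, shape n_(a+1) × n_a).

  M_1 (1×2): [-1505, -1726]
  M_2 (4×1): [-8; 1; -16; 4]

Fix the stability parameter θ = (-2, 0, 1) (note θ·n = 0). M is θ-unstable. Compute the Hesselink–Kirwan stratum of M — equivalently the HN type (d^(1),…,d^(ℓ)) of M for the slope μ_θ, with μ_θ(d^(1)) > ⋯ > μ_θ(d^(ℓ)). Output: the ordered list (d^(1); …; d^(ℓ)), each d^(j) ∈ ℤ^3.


Barcode: M ≅ I[1,1], I[1,3], I[3,3]^3. HN layers by μ_θ (3 steps, strictly decreasing):
  μ^(1)=1; μ^(2)=0; μ^(3)=-2

((0, 0, 4); (0, 1, 0); (2, 0, 0))


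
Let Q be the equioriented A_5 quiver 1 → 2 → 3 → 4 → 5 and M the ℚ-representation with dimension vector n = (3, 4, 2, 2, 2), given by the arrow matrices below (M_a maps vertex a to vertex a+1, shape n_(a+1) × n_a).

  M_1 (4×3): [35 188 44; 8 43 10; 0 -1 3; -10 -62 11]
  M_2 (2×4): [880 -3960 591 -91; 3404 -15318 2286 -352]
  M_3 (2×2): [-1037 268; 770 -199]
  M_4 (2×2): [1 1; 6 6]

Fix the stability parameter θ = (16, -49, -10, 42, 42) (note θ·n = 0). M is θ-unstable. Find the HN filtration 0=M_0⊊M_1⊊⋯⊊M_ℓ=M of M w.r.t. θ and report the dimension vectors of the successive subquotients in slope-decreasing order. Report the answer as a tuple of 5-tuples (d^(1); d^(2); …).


Interval decomposition of M: I[1,2], I[1,4], I[1,5], I[2,2], I[5,5].
HN type (ℓ=4): μ^(1)=42; μ^(2)=-10; μ^(3)=-33/2; μ^(4)=-49

((0, 0, 0, 2, 2); (0, 0, 2, 0, 0); (3, 3, 0, 0, 0); (0, 1, 0, 0, 0))


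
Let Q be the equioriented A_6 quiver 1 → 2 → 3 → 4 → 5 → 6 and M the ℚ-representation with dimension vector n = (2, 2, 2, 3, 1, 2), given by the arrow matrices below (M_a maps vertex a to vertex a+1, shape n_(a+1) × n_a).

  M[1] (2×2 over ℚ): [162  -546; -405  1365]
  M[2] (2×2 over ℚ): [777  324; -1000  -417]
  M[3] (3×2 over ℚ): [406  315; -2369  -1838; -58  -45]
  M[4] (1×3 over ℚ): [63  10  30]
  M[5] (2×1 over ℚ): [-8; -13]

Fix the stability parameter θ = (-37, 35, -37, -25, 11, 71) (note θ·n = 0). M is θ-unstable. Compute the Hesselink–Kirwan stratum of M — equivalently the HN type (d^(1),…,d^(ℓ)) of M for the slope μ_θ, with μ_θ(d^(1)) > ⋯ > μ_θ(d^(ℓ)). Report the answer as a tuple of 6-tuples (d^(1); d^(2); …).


Interval decomposition of M: I[1,1], I[1,6], I[2,4], I[4,4], I[6,6].
HN type (ℓ=5): μ^(1)=71; μ^(2)=11; μ^(3)=-9; μ^(4)=-25; μ^(5)=-37

((0, 0, 0, 0, 0, 2); (0, 0, 0, 0, 1, 0); (0, 2, 2, 2, 0, 0); (0, 0, 0, 1, 0, 0); (2, 0, 0, 0, 0, 0))


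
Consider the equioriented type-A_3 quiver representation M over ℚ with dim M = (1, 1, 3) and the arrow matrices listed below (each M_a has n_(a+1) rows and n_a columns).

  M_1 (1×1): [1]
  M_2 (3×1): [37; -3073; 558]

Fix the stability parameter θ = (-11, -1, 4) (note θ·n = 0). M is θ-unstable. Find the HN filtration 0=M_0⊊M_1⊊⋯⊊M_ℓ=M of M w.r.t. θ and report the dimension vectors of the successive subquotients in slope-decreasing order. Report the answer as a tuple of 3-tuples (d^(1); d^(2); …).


Barcode: M ≅ I[1,3], I[3,3]^2. HN layers by μ_θ (3 steps, strictly decreasing):
  μ^(1)=4; μ^(2)=-1; μ^(3)=-11

((0, 0, 3); (0, 1, 0); (1, 0, 0))


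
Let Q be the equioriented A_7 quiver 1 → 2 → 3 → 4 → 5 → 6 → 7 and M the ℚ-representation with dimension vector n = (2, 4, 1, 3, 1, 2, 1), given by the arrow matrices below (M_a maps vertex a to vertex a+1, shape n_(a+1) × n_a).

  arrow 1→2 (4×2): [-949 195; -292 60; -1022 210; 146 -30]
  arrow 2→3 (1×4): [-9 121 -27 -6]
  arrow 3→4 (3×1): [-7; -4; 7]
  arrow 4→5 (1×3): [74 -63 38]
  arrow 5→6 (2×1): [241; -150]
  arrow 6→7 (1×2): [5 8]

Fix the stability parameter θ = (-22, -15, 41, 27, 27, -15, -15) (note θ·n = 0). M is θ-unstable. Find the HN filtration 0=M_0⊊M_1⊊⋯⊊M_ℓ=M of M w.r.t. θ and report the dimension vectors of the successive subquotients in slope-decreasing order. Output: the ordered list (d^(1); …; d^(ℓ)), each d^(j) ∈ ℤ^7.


Barcode: M ≅ I[1,1], I[1,4], I[2,2]^3, I[4,4], I[4,7], I[6,6]. HN layers by μ_θ (5 steps, strictly decreasing):
  μ^(1)=34; μ^(2)=27; μ^(3)=6; μ^(4)=-15; μ^(5)=-22

((0, 0, 1, 1, 0, 0, 0); (0, 0, 0, 1, 0, 0, 0); (0, 0, 0, 1, 1, 1, 1); (0, 4, 0, 0, 0, 1, 0); (2, 0, 0, 0, 0, 0, 0))


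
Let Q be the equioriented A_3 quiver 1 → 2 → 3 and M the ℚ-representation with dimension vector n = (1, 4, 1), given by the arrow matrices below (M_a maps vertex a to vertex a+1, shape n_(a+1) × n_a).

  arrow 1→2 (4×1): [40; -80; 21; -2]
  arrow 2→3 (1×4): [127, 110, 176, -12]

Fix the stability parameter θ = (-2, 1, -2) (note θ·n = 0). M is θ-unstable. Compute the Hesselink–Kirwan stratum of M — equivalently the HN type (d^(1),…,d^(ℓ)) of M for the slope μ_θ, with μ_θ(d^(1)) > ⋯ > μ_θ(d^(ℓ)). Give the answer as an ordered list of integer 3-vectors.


Interval decomposition of M: I[1,2], I[2,2]^2, I[2,3].
HN type (ℓ=3): μ^(1)=1; μ^(2)=-1/2; μ^(3)=-2

((0, 3, 0); (0, 1, 1); (1, 0, 0))


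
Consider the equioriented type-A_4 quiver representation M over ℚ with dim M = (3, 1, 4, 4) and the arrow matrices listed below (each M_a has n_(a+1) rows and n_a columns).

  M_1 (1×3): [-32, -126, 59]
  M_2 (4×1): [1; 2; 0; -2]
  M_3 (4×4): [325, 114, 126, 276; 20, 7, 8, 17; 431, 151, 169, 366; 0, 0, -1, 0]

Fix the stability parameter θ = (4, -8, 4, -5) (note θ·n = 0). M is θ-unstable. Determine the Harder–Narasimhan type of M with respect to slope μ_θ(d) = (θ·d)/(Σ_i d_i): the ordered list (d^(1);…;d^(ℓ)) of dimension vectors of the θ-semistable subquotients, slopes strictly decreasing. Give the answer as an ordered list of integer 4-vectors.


Interval decomposition of M: I[1,1]^2, I[1,4], I[3,4]^3.
HN type (ℓ=3): μ^(1)=4; μ^(2)=-1/2; μ^(3)=-2

((2, 0, 0, 0); (0, 0, 4, 4); (1, 1, 0, 0))


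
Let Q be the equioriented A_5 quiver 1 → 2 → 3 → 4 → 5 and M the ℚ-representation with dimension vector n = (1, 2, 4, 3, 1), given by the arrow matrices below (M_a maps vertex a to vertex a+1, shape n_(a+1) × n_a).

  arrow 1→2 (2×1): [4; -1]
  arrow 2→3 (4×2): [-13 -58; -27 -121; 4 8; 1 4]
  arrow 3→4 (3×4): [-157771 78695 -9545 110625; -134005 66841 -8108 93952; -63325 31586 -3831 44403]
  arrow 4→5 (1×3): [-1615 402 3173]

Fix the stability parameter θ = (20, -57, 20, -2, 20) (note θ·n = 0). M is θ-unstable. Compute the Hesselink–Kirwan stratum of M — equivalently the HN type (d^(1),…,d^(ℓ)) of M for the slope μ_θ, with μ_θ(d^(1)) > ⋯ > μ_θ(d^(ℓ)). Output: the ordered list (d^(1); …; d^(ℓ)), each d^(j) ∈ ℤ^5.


Barcode: M ≅ I[1,5], I[2,4], I[3,3], I[3,4]. HN layers by μ_θ (4 steps, strictly decreasing):
  μ^(1)=20; μ^(2)=9; μ^(3)=-37/2; μ^(4)=-57

((0, 0, 1, 0, 1); (0, 0, 3, 3, 0); (1, 1, 0, 0, 0); (0, 1, 0, 0, 0))


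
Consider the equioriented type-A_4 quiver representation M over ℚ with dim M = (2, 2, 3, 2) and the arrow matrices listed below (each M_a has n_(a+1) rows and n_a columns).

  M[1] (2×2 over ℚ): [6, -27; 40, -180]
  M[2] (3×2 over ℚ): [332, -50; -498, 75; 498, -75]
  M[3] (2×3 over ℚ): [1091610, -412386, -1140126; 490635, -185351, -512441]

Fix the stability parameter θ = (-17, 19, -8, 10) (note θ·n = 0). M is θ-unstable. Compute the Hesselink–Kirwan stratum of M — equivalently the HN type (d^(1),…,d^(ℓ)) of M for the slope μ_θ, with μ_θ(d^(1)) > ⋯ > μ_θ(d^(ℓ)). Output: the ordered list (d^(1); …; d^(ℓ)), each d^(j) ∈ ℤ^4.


Barcode: M ≅ I[1,1], I[1,3], I[2,2], I[3,3], I[3,4], I[4,4]. HN layers by μ_θ (5 steps, strictly decreasing):
  μ^(1)=19; μ^(2)=10; μ^(3)=11/2; μ^(4)=-8; μ^(5)=-17

((0, 1, 0, 0); (0, 0, 0, 2); (0, 1, 1, 0); (0, 0, 2, 0); (2, 0, 0, 0))


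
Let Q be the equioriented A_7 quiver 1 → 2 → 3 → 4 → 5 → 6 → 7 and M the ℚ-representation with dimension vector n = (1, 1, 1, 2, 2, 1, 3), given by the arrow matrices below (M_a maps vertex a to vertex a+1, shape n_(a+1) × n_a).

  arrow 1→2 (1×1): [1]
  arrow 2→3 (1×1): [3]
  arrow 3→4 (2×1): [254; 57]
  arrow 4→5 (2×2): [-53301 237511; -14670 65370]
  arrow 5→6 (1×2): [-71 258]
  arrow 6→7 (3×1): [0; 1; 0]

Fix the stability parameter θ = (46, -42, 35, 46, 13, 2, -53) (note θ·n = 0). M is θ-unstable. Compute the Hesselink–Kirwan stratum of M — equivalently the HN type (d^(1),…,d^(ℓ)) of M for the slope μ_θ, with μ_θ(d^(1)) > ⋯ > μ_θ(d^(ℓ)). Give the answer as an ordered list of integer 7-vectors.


Via rank(M_{q-1}∘⋯∘M_p): M ≅ I[1,7], I[4,4], I[5,5], I[7,7]^2.
μ_θ-semistable layers: μ^(1)=46; μ^(2)=13; μ^(3)=43/5; μ^(4)=2; μ^(5)=-53

((0, 0, 0, 1, 0, 0, 0); (0, 0, 0, 0, 1, 0, 0); (0, 0, 1, 1, 1, 1, 1); (1, 1, 0, 0, 0, 0, 0); (0, 0, 0, 0, 0, 0, 2))


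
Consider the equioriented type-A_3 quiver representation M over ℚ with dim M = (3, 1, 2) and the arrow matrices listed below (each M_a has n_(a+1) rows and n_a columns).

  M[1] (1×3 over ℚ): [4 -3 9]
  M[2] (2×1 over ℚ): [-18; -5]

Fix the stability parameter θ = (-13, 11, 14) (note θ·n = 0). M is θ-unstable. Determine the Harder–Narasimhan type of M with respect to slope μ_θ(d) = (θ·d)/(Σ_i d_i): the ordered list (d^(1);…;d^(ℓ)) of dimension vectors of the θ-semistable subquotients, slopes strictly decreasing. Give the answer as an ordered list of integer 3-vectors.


Via rank(M_{q-1}∘⋯∘M_p): M ≅ I[1,1]^2, I[1,3], I[3,3].
μ_θ-semistable layers: μ^(1)=14; μ^(2)=11; μ^(3)=-13

((0, 0, 2); (0, 1, 0); (3, 0, 0))


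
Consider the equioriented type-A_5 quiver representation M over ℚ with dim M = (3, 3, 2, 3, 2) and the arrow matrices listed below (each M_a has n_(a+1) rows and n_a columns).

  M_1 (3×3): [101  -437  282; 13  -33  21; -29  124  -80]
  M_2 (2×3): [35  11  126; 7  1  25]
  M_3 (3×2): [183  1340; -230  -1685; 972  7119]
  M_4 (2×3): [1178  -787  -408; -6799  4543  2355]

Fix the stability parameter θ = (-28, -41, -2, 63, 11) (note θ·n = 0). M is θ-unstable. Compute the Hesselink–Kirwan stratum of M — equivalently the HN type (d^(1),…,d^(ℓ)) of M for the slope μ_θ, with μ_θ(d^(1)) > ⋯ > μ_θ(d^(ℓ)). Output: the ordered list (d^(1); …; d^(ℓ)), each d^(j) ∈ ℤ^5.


Barcode: M ≅ I[1,2], I[1,5]^2, I[4,4]. HN layers by μ_θ (4 steps, strictly decreasing):
  μ^(1)=63; μ^(2)=37; μ^(3)=-2; μ^(4)=-69/2

((0, 0, 0, 1, 0); (0, 0, 0, 2, 2); (0, 0, 2, 0, 0); (3, 3, 0, 0, 0))


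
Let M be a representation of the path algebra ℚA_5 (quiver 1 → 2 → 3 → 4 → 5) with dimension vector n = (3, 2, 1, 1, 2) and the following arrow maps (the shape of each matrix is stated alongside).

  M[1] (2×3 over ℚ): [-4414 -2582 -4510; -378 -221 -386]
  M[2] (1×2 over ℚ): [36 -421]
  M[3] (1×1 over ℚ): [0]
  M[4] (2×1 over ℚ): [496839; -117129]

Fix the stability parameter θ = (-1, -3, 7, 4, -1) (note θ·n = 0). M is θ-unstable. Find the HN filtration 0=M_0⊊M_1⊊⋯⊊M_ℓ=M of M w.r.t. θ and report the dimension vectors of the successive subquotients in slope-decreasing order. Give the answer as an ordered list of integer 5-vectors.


Interval decomposition of M: I[1,1], I[1,2], I[1,3], I[4,5], I[5,5].
HN type (ℓ=4): μ^(1)=7; μ^(2)=3/2; μ^(3)=-1; μ^(4)=-2

((0, 0, 1, 0, 0); (0, 0, 0, 1, 1); (1, 0, 0, 0, 1); (2, 2, 0, 0, 0))


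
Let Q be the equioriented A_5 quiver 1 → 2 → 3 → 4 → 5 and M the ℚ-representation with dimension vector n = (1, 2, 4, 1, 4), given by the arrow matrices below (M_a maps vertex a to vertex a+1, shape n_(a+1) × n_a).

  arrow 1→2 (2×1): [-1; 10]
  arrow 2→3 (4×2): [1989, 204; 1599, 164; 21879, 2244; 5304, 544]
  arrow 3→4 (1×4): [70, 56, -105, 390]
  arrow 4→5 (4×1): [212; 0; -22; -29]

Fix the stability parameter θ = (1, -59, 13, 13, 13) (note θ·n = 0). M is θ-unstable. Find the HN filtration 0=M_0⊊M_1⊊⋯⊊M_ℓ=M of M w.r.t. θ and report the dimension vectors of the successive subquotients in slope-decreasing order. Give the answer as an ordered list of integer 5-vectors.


Via rank(M_{q-1}∘⋯∘M_p): M ≅ I[1,5], I[2,2], I[3,3]^3, I[5,5]^3.
μ_θ-semistable layers: μ^(1)=13; μ^(2)=-29; μ^(3)=-59

((0, 0, 4, 1, 4); (1, 1, 0, 0, 0); (0, 1, 0, 0, 0))


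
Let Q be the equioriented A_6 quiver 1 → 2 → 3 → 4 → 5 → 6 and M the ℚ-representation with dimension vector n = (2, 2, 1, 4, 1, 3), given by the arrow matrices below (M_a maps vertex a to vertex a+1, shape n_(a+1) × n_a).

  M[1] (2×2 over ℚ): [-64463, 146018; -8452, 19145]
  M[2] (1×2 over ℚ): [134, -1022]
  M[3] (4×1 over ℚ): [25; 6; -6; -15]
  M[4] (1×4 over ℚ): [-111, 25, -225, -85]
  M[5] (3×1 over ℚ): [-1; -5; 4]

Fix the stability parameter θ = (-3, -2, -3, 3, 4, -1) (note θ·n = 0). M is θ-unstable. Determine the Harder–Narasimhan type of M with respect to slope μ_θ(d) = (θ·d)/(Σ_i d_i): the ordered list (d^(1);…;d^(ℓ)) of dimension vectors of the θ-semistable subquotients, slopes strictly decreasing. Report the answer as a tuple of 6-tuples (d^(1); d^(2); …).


Interval decomposition of M: I[1,2], I[1,4], I[4,4]^2, I[4,6], I[6,6]^2.
HN type (ℓ=6): μ^(1)=3; μ^(2)=2; μ^(3)=-1; μ^(4)=-2; μ^(5)=-5/2; μ^(6)=-3

((0, 0, 0, 3, 0, 0); (0, 0, 0, 1, 1, 1); (0, 0, 0, 0, 0, 2); (0, 1, 0, 0, 0, 0); (0, 1, 1, 0, 0, 0); (2, 0, 0, 0, 0, 0))


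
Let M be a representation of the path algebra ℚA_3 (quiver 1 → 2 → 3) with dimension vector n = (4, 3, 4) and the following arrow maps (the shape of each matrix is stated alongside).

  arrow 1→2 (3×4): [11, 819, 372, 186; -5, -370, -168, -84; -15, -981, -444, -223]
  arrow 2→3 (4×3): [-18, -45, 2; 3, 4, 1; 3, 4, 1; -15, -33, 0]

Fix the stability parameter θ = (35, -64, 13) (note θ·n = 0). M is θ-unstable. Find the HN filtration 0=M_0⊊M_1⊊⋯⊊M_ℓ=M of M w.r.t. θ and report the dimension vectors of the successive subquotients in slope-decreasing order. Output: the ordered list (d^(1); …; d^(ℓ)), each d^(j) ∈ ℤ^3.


Interval decomposition of M: I[1,1], I[1,3]^3, I[3,3].
HN type (ℓ=3): μ^(1)=35; μ^(2)=13; μ^(3)=-29/2

((1, 0, 0); (0, 0, 4); (3, 3, 0))


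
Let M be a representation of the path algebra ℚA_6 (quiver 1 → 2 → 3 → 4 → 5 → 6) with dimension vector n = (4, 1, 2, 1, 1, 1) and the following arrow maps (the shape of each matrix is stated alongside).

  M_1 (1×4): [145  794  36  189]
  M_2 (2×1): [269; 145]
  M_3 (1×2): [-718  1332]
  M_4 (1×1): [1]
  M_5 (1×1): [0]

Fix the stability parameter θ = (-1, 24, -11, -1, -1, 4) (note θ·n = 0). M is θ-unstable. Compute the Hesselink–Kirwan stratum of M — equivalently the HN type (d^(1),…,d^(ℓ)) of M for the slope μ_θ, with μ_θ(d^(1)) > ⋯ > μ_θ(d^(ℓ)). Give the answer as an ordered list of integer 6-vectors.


Via rank(M_{q-1}∘⋯∘M_p): M ≅ I[1,1]^3, I[1,5], I[3,3], I[6,6].
μ_θ-semistable layers: μ^(1)=4; μ^(2)=11/4; μ^(3)=-1; μ^(4)=-11

((0, 0, 0, 0, 0, 1); (0, 1, 1, 1, 1, 0); (4, 0, 0, 0, 0, 0); (0, 0, 1, 0, 0, 0))


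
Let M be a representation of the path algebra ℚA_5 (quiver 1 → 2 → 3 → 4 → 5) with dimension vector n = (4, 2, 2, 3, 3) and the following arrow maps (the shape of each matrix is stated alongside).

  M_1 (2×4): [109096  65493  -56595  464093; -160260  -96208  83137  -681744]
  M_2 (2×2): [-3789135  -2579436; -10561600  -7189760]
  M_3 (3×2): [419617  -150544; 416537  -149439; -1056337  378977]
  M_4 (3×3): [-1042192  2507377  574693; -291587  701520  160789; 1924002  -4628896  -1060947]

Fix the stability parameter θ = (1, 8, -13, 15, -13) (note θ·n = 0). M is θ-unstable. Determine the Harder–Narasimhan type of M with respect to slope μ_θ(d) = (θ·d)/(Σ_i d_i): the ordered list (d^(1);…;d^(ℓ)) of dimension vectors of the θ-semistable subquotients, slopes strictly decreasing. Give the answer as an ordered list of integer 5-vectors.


Barcode: M ≅ I[1,1]^2, I[1,2], I[1,5], I[3,5], I[4,5]. HN layers by μ_θ (4 steps, strictly decreasing):
  μ^(1)=8; μ^(2)=1; μ^(3)=-4/3; μ^(4)=-13

((0, 1, 0, 0, 0); (3, 0, 0, 3, 3); (1, 1, 1, 0, 0); (0, 0, 1, 0, 0))


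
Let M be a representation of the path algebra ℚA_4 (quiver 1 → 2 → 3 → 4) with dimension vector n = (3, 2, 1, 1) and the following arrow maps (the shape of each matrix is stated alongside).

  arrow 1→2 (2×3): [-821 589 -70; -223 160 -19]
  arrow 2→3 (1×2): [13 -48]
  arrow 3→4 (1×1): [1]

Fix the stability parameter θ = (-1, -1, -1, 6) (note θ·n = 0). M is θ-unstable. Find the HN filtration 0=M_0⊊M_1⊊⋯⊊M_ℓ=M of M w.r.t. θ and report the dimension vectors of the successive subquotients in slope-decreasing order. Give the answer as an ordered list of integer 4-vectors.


Interval decomposition of M: I[1,1], I[1,2], I[1,4].
HN type (ℓ=2): μ^(1)=6; μ^(2)=-1

((0, 0, 0, 1); (3, 2, 1, 0))


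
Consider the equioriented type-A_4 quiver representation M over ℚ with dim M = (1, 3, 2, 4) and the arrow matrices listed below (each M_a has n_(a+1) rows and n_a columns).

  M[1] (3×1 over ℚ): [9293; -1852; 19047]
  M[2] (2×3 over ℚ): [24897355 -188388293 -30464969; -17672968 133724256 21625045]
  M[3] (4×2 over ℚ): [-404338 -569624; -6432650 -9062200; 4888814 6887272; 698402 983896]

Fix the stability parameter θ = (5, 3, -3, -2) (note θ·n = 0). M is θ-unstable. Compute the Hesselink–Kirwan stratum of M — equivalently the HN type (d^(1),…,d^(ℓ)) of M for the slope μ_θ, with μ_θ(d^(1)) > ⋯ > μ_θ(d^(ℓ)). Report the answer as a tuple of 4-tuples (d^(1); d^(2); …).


Via rank(M_{q-1}∘⋯∘M_p): M ≅ I[1,3], I[2,2], I[2,4], I[4,4]^3.
μ_θ-semistable layers: μ^(1)=3; μ^(2)=5/3; μ^(3)=-2/3; μ^(4)=-2

((0, 1, 0, 0); (1, 1, 1, 0); (0, 1, 1, 1); (0, 0, 0, 3))


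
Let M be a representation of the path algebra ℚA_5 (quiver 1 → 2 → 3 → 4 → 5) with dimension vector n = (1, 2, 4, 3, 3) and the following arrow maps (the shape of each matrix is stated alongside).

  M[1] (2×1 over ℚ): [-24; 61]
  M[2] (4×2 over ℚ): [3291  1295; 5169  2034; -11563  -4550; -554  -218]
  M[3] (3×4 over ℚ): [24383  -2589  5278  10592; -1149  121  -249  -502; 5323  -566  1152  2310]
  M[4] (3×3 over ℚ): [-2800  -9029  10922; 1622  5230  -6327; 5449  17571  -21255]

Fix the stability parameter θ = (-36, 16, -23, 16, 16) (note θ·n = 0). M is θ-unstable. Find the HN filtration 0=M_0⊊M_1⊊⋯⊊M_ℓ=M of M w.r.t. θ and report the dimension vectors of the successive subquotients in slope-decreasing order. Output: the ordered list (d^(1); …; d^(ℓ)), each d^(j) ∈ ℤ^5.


Barcode: M ≅ I[1,5], I[2,5], I[3,3], I[3,5]. HN layers by μ_θ (4 steps, strictly decreasing):
  μ^(1)=16; μ^(2)=-7/2; μ^(3)=-23; μ^(4)=-36

((0, 0, 0, 3, 3); (0, 2, 2, 0, 0); (0, 0, 2, 0, 0); (1, 0, 0, 0, 0))


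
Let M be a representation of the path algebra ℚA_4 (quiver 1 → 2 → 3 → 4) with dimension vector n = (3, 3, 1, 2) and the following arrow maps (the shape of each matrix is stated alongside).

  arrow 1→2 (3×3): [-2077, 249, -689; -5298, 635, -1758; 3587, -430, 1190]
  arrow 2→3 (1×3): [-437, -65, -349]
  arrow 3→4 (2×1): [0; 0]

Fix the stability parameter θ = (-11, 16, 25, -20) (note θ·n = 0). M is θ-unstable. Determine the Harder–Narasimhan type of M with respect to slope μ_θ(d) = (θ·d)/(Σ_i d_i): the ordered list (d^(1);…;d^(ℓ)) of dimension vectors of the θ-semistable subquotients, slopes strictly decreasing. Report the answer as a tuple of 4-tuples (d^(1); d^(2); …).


Barcode: M ≅ I[1,2]^2, I[1,3], I[4,4]^2. HN layers by μ_θ (4 steps, strictly decreasing):
  μ^(1)=25; μ^(2)=16; μ^(3)=-11; μ^(4)=-20

((0, 0, 1, 0); (0, 3, 0, 0); (3, 0, 0, 0); (0, 0, 0, 2))


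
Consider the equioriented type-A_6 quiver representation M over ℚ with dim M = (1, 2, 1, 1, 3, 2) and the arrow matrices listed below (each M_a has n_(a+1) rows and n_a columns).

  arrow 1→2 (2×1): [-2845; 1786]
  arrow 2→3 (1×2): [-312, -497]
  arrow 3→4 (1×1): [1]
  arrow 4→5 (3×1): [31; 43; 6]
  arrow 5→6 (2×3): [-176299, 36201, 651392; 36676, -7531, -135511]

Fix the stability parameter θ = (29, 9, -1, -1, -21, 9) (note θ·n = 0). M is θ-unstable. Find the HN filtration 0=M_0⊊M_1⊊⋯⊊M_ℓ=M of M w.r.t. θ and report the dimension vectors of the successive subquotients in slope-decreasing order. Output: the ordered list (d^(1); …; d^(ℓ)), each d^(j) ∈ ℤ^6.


Barcode: M ≅ I[1,6], I[2,2], I[5,5], I[5,6]. HN layers by μ_θ (3 steps, strictly decreasing):
  μ^(1)=9; μ^(2)=3; μ^(3)=-21

((0, 1, 0, 0, 0, 2); (1, 1, 1, 1, 1, 0); (0, 0, 0, 0, 2, 0))


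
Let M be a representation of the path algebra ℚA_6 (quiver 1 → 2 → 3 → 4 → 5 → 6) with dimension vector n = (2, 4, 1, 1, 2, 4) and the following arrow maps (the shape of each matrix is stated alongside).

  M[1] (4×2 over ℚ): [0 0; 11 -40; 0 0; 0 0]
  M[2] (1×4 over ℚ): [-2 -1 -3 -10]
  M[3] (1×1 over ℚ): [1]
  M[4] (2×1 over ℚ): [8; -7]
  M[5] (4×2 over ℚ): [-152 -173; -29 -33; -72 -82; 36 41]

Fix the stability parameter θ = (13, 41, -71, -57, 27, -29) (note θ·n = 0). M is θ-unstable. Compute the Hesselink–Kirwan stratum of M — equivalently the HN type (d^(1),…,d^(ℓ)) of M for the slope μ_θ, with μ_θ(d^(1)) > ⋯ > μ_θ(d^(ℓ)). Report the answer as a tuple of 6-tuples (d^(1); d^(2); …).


Interval decomposition of M: I[1,1], I[1,6], I[2,2]^3, I[5,6], I[6,6]^2.
HN type (ℓ=5): μ^(1)=41; μ^(2)=13; μ^(3)=-1; μ^(4)=-37/2; μ^(5)=-29

((0, 3, 0, 0, 0, 0); (1, 0, 0, 0, 0, 0); (0, 0, 0, 0, 2, 2); (1, 1, 1, 1, 0, 0); (0, 0, 0, 0, 0, 2))


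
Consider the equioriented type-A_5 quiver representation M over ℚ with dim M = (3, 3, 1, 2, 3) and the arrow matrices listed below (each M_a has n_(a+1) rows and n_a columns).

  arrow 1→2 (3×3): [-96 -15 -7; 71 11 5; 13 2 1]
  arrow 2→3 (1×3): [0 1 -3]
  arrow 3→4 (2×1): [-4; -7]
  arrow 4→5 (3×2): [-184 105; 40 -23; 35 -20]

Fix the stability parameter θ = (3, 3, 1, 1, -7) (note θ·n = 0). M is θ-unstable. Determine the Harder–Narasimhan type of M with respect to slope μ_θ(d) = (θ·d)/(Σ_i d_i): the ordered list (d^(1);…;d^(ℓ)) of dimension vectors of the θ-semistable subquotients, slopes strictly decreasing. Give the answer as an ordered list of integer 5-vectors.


Barcode: M ≅ I[1,2]^2, I[1,5], I[4,5], I[5,5]. HN layers by μ_θ (4 steps, strictly decreasing):
  μ^(1)=3; μ^(2)=1/5; μ^(3)=-3; μ^(4)=-7

((2, 2, 0, 0, 0); (1, 1, 1, 1, 1); (0, 0, 0, 1, 1); (0, 0, 0, 0, 1))


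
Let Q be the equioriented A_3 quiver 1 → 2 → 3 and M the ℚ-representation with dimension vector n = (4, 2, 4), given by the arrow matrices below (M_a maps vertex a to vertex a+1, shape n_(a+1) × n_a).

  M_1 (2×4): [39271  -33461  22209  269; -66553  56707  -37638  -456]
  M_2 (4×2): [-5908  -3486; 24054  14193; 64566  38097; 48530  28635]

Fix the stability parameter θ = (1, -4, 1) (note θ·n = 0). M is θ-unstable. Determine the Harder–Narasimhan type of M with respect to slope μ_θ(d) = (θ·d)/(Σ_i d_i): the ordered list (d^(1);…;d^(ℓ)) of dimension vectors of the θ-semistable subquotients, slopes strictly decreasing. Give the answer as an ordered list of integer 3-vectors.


Via rank(M_{q-1}∘⋯∘M_p): M ≅ I[1,1]^2, I[1,2], I[1,3], I[3,3]^3.
μ_θ-semistable layers: μ^(1)=1; μ^(2)=-3/2

((2, 0, 4); (2, 2, 0))


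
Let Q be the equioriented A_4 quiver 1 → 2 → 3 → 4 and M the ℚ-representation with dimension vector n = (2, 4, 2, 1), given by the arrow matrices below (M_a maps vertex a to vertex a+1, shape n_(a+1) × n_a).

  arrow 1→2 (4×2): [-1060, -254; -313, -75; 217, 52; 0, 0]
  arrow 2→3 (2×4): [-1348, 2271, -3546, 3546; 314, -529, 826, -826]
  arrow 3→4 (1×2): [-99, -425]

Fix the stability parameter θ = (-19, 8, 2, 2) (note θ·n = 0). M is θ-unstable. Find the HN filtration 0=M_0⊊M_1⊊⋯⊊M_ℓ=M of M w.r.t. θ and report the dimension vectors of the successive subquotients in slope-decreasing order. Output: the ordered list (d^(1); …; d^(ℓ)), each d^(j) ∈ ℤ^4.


Interval decomposition of M: I[1,2], I[1,3], I[2,2], I[2,4].
HN type (ℓ=4): μ^(1)=8; μ^(2)=5; μ^(3)=4; μ^(4)=-19

((0, 2, 0, 0); (0, 1, 1, 0); (0, 1, 1, 1); (2, 0, 0, 0))


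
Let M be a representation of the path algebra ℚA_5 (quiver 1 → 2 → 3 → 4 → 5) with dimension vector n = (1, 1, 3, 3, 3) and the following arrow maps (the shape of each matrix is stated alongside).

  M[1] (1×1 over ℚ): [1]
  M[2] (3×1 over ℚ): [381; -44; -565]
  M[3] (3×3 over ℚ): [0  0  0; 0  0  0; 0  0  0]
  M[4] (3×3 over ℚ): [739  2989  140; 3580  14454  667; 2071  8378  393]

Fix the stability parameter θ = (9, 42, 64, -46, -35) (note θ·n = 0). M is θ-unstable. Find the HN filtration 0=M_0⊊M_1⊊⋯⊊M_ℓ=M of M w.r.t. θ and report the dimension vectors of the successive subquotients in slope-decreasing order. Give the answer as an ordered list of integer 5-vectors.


Barcode: M ≅ I[1,3], I[3,3]^2, I[4,5]^3. HN layers by μ_θ (5 steps, strictly decreasing):
  μ^(1)=64; μ^(2)=42; μ^(3)=9; μ^(4)=-35; μ^(5)=-46

((0, 0, 3, 0, 0); (0, 1, 0, 0, 0); (1, 0, 0, 0, 0); (0, 0, 0, 0, 3); (0, 0, 0, 3, 0))


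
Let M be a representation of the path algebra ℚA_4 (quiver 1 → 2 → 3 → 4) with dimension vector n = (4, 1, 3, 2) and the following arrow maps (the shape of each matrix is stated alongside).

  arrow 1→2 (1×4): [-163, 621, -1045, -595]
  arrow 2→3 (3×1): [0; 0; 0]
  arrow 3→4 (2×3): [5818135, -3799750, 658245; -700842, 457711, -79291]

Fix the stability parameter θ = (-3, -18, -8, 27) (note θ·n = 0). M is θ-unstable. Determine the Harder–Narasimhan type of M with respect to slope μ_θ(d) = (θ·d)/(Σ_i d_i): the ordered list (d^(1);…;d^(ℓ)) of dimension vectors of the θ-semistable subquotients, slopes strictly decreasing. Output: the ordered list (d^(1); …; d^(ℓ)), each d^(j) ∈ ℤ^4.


Interval decomposition of M: I[1,1]^3, I[1,2], I[3,3], I[3,4]^2.
HN type (ℓ=4): μ^(1)=27; μ^(2)=-3; μ^(3)=-8; μ^(4)=-21/2

((0, 0, 0, 2); (3, 0, 0, 0); (0, 0, 3, 0); (1, 1, 0, 0))


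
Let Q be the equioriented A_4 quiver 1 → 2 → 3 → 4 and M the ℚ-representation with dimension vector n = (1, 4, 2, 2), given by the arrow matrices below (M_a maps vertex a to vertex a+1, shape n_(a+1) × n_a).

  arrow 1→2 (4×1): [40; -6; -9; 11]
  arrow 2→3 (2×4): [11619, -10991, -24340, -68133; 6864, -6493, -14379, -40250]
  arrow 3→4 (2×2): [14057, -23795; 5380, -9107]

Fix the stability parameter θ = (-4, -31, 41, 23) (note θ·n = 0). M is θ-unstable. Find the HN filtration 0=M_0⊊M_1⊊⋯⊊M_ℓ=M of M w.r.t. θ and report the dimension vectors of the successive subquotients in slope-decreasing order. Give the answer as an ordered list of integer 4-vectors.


Interval decomposition of M: I[1,4], I[2,2]^2, I[2,4].
HN type (ℓ=3): μ^(1)=32; μ^(2)=-35/2; μ^(3)=-31

((0, 0, 2, 2); (1, 1, 0, 0); (0, 3, 0, 0))


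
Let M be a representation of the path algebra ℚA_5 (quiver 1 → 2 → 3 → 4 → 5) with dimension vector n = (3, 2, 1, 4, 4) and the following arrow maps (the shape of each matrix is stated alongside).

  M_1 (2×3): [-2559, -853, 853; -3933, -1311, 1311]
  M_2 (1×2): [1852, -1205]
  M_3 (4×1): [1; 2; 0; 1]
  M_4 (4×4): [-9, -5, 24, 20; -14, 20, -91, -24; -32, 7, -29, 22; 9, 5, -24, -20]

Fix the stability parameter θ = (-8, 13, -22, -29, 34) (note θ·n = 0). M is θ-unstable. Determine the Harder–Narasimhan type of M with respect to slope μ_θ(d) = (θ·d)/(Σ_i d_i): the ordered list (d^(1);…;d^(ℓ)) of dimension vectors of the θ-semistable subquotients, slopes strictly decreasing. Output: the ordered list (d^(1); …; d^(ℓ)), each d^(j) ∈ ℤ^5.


Barcode: M ≅ I[1,1]^2, I[1,5], I[2,2], I[4,4], I[4,5]^2, I[5,5]. HN layers by μ_θ (5 steps, strictly decreasing):
  μ^(1)=34; μ^(2)=13; μ^(3)=-8; μ^(4)=-23/2; μ^(5)=-29

((0, 0, 0, 0, 4); (0, 1, 0, 0, 0); (2, 0, 0, 0, 0); (1, 1, 1, 1, 0); (0, 0, 0, 3, 0))


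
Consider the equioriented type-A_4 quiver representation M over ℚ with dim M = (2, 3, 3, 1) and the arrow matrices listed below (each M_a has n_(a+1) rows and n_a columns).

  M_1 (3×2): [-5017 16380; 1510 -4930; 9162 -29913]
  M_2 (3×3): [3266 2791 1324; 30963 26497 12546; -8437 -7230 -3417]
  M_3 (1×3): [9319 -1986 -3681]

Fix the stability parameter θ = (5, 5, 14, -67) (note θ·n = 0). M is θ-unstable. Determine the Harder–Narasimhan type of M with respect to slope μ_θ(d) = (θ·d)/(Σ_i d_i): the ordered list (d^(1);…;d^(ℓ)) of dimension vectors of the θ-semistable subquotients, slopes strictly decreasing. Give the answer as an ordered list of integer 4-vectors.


Barcode: M ≅ I[1,3], I[1,4], I[2,3]. HN layers by μ_θ (3 steps, strictly decreasing):
  μ^(1)=14; μ^(2)=5; μ^(3)=-43/4

((0, 0, 2, 0); (1, 2, 0, 0); (1, 1, 1, 1))


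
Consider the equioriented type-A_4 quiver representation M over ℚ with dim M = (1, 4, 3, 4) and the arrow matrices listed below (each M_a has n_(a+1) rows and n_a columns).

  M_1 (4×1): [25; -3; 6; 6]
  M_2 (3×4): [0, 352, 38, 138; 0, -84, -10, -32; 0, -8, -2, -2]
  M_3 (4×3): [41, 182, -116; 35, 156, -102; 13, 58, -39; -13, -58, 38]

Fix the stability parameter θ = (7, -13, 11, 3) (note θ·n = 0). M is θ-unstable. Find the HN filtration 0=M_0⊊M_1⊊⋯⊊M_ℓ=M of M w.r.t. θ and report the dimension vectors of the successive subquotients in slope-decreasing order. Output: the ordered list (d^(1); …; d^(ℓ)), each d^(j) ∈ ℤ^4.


Via rank(M_{q-1}∘⋯∘M_p): M ≅ I[1,2], I[2,2], I[2,4]^2, I[3,4], I[4,4].
μ_θ-semistable layers: μ^(1)=7; μ^(2)=3; μ^(3)=-3; μ^(4)=-13

((0, 0, 3, 3); (0, 0, 0, 1); (1, 1, 0, 0); (0, 3, 0, 0))


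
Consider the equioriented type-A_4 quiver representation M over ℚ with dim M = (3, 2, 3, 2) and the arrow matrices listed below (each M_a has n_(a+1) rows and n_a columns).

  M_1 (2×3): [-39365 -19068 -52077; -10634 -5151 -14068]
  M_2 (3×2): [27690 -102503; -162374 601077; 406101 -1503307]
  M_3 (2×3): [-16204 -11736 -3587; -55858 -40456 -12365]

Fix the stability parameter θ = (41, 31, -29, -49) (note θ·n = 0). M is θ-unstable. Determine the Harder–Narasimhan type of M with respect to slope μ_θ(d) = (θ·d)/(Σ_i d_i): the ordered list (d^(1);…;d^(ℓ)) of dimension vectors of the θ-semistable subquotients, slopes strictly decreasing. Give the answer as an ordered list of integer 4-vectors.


Barcode: M ≅ I[1,1], I[1,4]^2, I[3,3]. HN layers by μ_θ (3 steps, strictly decreasing):
  μ^(1)=41; μ^(2)=-3/2; μ^(3)=-29

((1, 0, 0, 0); (2, 2, 2, 2); (0, 0, 1, 0))
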